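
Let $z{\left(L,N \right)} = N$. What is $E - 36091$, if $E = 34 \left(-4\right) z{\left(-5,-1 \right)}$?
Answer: $-35955$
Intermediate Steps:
$E = 136$ ($E = 34 \left(-4\right) \left(-1\right) = \left(-136\right) \left(-1\right) = 136$)
$E - 36091 = 136 - 36091 = -35955$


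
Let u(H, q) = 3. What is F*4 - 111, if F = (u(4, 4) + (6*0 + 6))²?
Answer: 213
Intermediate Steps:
F = 81 (F = (3 + (6*0 + 6))² = (3 + (0 + 6))² = (3 + 6)² = 9² = 81)
F*4 - 111 = 81*4 - 111 = 324 - 111 = 213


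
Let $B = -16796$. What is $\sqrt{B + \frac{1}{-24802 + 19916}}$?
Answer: $\frac{i \sqrt{400970845702}}{4886} \approx 129.6 i$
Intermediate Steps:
$\sqrt{B + \frac{1}{-24802 + 19916}} = \sqrt{-16796 + \frac{1}{-24802 + 19916}} = \sqrt{-16796 + \frac{1}{-4886}} = \sqrt{-16796 - \frac{1}{4886}} = \sqrt{- \frac{82065257}{4886}} = \frac{i \sqrt{400970845702}}{4886}$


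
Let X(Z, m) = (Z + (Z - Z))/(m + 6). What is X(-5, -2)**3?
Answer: -125/64 ≈ -1.9531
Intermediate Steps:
X(Z, m) = Z/(6 + m) (X(Z, m) = (Z + 0)/(6 + m) = Z/(6 + m))
X(-5, -2)**3 = (-5/(6 - 2))**3 = (-5/4)**3 = -125/64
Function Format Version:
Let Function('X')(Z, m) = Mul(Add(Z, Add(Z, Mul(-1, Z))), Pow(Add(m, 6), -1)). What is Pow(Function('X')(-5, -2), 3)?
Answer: Rational(-125, 64) ≈ -1.9531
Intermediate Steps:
Function('X')(Z, m) = Mul(Z, Pow(Add(6, m), -1)) (Function('X')(Z, m) = Mul(Add(Z, 0), Pow(Add(6, m), -1)) = Mul(Z, Pow(Add(6, m), -1)))
Pow(Function('X')(-5, -2), 3) = Pow(Mul(-5, Pow(Add(6, -2), -1)), 3) = Pow(Mul(-5, Pow(4, -1)), 3) = Pow(Mul(-5, Rational(1, 4)), 3) = Pow(Rational(-5, 4), 3) = Rational(-125, 64)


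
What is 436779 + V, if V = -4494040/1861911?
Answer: 813239130629/1861911 ≈ 4.3678e+5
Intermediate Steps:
V = -4494040/1861911 (V = -4494040*1/1861911 = -4494040/1861911 ≈ -2.4137)
436779 + V = 436779 - 4494040/1861911 = 813239130629/1861911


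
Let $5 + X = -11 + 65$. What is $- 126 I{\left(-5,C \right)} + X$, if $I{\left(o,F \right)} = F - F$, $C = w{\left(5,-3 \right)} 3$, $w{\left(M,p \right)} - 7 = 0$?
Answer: $49$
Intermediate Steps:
$w{\left(M,p \right)} = 7$ ($w{\left(M,p \right)} = 7 + 0 = 7$)
$C = 21$ ($C = 7 \cdot 3 = 21$)
$I{\left(o,F \right)} = 0$
$X = 49$ ($X = -5 + \left(-11 + 65\right) = -5 + 54 = 49$)
$- 126 I{\left(-5,C \right)} + X = \left(-126\right) 0 + 49 = 0 + 49 = 49$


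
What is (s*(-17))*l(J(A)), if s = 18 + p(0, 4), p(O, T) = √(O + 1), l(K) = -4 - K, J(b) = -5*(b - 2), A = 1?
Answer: 2907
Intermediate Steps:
J(b) = 10 - 5*b (J(b) = -5*(-2 + b) = 10 - 5*b)
p(O, T) = √(1 + O)
s = 19 (s = 18 + √(1 + 0) = 18 + √1 = 18 + 1 = 19)
(s*(-17))*l(J(A)) = (19*(-17))*(-4 - (10 - 5*1)) = -323*(-4 - (10 - 5)) = -323*(-4 - 1*5) = -323*(-4 - 5) = -323*(-9) = 2907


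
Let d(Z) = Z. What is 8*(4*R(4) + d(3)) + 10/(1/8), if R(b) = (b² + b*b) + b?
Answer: 1256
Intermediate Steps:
R(b) = b + 2*b² (R(b) = (b² + b²) + b = 2*b² + b = b + 2*b²)
8*(4*R(4) + d(3)) + 10/(1/8) = 8*(4*(4*(1 + 2*4)) + 3) + 10/(1/8) = 8*(4*(4*(1 + 8)) + 3) + 10/(⅛) = 8*(4*(4*9) + 3) + 10*8 = 8*(4*36 + 3) + 80 = 8*(144 + 3) + 80 = 8*147 + 80 = 1176 + 80 = 1256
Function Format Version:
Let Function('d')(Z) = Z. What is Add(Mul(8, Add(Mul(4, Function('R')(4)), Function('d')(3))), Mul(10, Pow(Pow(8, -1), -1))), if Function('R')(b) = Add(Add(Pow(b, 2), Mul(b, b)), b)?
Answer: 1256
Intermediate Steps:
Function('R')(b) = Add(b, Mul(2, Pow(b, 2))) (Function('R')(b) = Add(Add(Pow(b, 2), Pow(b, 2)), b) = Add(Mul(2, Pow(b, 2)), b) = Add(b, Mul(2, Pow(b, 2))))
Add(Mul(8, Add(Mul(4, Function('R')(4)), Function('d')(3))), Mul(10, Pow(Pow(8, -1), -1))) = Add(Mul(8, Add(Mul(4, Mul(4, Add(1, Mul(2, 4)))), 3)), Mul(10, Pow(Pow(8, -1), -1))) = Add(Mul(8, Add(Mul(4, Mul(4, Add(1, 8))), 3)), Mul(10, Pow(Rational(1, 8), -1))) = Add(Mul(8, Add(Mul(4, Mul(4, 9)), 3)), Mul(10, 8)) = Add(Mul(8, Add(Mul(4, 36), 3)), 80) = Add(Mul(8, Add(144, 3)), 80) = Add(Mul(8, 147), 80) = Add(1176, 80) = 1256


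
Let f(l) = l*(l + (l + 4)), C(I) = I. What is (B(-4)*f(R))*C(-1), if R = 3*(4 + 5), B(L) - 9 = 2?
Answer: -17226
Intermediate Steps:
B(L) = 11 (B(L) = 9 + 2 = 11)
R = 27 (R = 3*9 = 27)
f(l) = l*(4 + 2*l) (f(l) = l*(l + (4 + l)) = l*(4 + 2*l))
(B(-4)*f(R))*C(-1) = (11*(2*27*(2 + 27)))*(-1) = (11*(2*27*29))*(-1) = (11*1566)*(-1) = 17226*(-1) = -17226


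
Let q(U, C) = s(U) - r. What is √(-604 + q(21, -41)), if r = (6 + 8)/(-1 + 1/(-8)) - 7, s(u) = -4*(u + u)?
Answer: I*√6773/3 ≈ 27.433*I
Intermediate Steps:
s(u) = -8*u
r = -175/9 (r = 14/(-1 - ⅛) - 7 = 14/(-9/8) - 7 = 14*(-8/9) - 7 = -112/9 - 7 = -175/9 ≈ -19.444)
q(U, C) = 175/9 - 8*U (q(U, C) = -8*U - 1*(-175/9) = -8*U + 175/9 = 175/9 - 8*U)
√(-604 + q(21, -41)) = √(-604 + (175/9 - 8*21)) = √(-604 + (175/9 - 168)) = √(-604 - 1337/9) = √(-6773/9) = I*√6773/3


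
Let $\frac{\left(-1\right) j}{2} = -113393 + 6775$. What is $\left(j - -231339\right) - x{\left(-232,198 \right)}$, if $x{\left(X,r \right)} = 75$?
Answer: $444500$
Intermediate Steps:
$j = 213236$ ($j = - 2 \left(-113393 + 6775\right) = \left(-2\right) \left(-106618\right) = 213236$)
$\left(j - -231339\right) - x{\left(-232,198 \right)} = \left(213236 - -231339\right) - 75 = \left(213236 + 231339\right) - 75 = 444575 - 75 = 444500$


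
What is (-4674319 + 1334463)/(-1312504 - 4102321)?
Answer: 256912/416525 ≈ 0.61680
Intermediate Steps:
(-4674319 + 1334463)/(-1312504 - 4102321) = -3339856/(-5414825) = -3339856*(-1/5414825) = 256912/416525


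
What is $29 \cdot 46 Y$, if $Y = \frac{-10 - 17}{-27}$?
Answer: $1334$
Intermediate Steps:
$Y = 1$ ($Y = \left(-27\right) \left(- \frac{1}{27}\right) = 1$)
$29 \cdot 46 Y = 29 \cdot 46 \cdot 1 = 1334 \cdot 1 = 1334$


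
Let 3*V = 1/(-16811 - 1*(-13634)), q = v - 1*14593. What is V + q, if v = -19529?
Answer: -325216783/9531 ≈ -34122.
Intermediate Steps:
q = -34122 (q = -19529 - 1*14593 = -19529 - 14593 = -34122)
V = -1/9531 (V = 1/(3*(-16811 - 1*(-13634))) = 1/(3*(-16811 + 13634)) = (⅓)/(-3177) = (⅓)*(-1/3177) = -1/9531 ≈ -0.00010492)
V + q = -1/9531 - 34122 = -325216783/9531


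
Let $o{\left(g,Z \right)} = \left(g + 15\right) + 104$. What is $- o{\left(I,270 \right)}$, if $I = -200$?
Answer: $81$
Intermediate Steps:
$o{\left(g,Z \right)} = 119 + g$ ($o{\left(g,Z \right)} = \left(15 + g\right) + 104 = 119 + g$)
$- o{\left(I,270 \right)} = - (119 - 200) = \left(-1\right) \left(-81\right) = 81$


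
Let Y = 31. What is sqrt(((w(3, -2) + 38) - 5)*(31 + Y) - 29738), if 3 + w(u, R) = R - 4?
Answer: 5*I*sqrt(1130) ≈ 168.08*I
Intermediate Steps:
w(u, R) = -7 + R (w(u, R) = -3 + (R - 4) = -3 + (-4 + R) = -7 + R)
sqrt(((w(3, -2) + 38) - 5)*(31 + Y) - 29738) = sqrt((((-7 - 2) + 38) - 5)*(31 + 31) - 29738) = sqrt(((-9 + 38) - 5)*62 - 29738) = sqrt((29 - 5)*62 - 29738) = sqrt(24*62 - 29738) = sqrt(1488 - 29738) = sqrt(-28250) = 5*I*sqrt(1130)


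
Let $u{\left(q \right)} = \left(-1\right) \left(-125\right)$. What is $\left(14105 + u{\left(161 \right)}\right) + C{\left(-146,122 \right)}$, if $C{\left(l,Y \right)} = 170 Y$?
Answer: $34970$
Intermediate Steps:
$u{\left(q \right)} = 125$
$\left(14105 + u{\left(161 \right)}\right) + C{\left(-146,122 \right)} = \left(14105 + 125\right) + 170 \cdot 122 = 14230 + 20740 = 34970$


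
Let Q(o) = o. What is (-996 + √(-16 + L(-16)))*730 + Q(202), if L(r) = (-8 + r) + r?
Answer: -726878 + 1460*I*√14 ≈ -7.2688e+5 + 5462.8*I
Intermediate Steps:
L(r) = -8 + 2*r
(-996 + √(-16 + L(-16)))*730 + Q(202) = (-996 + √(-16 + (-8 + 2*(-16))))*730 + 202 = (-996 + √(-16 + (-8 - 32)))*730 + 202 = (-996 + √(-16 - 40))*730 + 202 = (-996 + √(-56))*730 + 202 = (-996 + 2*I*√14)*730 + 202 = (-727080 + 1460*I*√14) + 202 = -726878 + 1460*I*√14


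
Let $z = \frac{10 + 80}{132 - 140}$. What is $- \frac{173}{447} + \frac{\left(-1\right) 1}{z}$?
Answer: $- \frac{1999}{6705} \approx -0.29814$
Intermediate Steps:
$z = - \frac{45}{4}$ ($z = \frac{90}{-8} = 90 \left(- \frac{1}{8}\right) = - \frac{45}{4} \approx -11.25$)
$- \frac{173}{447} + \frac{\left(-1\right) 1}{z} = - \frac{173}{447} + \frac{\left(-1\right) 1}{- \frac{45}{4}} = \left(-173\right) \frac{1}{447} - - \frac{4}{45} = - \frac{173}{447} + \frac{4}{45} = - \frac{1999}{6705}$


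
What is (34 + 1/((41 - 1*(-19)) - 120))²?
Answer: 4157521/3600 ≈ 1154.9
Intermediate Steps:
(34 + 1/((41 - 1*(-19)) - 120))² = (34 + 1/((41 + 19) - 120))² = (34 + 1/(60 - 120))² = (34 + 1/(-60))² = (34 - 1/60)² = (2039/60)² = 4157521/3600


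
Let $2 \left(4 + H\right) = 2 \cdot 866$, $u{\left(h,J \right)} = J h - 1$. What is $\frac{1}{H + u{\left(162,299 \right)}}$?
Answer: $\frac{1}{49299} \approx 2.0284 \cdot 10^{-5}$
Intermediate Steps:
$u{\left(h,J \right)} = -1 + J h$
$H = 862$ ($H = -4 + \frac{2 \cdot 866}{2} = -4 + \frac{1}{2} \cdot 1732 = -4 + 866 = 862$)
$\frac{1}{H + u{\left(162,299 \right)}} = \frac{1}{862 + \left(-1 + 299 \cdot 162\right)} = \frac{1}{862 + \left(-1 + 48438\right)} = \frac{1}{862 + 48437} = \frac{1}{49299}$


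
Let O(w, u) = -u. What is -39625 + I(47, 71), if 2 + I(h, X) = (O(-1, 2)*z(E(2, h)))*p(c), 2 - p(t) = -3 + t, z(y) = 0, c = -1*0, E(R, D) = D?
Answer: -39627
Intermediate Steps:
c = 0
p(t) = 5 - t (p(t) = 2 - (-3 + t) = 2 + (3 - t) = 5 - t)
I(h, X) = -2 (I(h, X) = -2 + (-1*2*0)*(5 - 1*0) = -2 + (-2*0)*(5 + 0) = -2 + 0*5 = -2 + 0 = -2)
-39625 + I(47, 71) = -39625 - 2 = -39627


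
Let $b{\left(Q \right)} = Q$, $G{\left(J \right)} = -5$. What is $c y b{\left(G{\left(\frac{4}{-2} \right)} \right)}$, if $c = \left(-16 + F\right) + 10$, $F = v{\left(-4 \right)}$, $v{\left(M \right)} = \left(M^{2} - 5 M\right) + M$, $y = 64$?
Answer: $-8320$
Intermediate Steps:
$v{\left(M \right)} = M^{2} - 4 M$
$F = 32$ ($F = - 4 \left(-4 - 4\right) = \left(-4\right) \left(-8\right) = 32$)
$c = 26$ ($c = \left(-16 + 32\right) + 10 = 16 + 10 = 26$)
$c y b{\left(G{\left(\frac{4}{-2} \right)} \right)} = 26 \cdot 64 \left(-5\right) = 1664 \left(-5\right) = -8320$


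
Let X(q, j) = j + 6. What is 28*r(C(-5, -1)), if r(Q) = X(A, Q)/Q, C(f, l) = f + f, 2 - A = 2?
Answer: 56/5 ≈ 11.200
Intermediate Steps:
A = 0 (A = 2 - 1*2 = 2 - 2 = 0)
C(f, l) = 2*f
X(q, j) = 6 + j
r(Q) = (6 + Q)/Q
28*r(C(-5, -1)) = 28*((6 + 2*(-5))/((2*(-5)))) = 28*((6 - 10)/(-10)) = 28*(-⅒*(-4)) = 28*(⅖) = 56/5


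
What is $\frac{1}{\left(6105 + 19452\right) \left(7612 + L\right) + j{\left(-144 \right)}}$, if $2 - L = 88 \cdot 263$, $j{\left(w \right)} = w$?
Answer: $- \frac{1}{396900354} \approx -2.5195 \cdot 10^{-9}$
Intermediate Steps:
$L = -23142$ ($L = 2 - 88 \cdot 263 = 2 - 23144 = -23142$)
$\frac{1}{\left(6105 + 19452\right) \left(7612 + L\right) + j{\left(-144 \right)}} = \frac{1}{\left(6105 + 19452\right) \left(7612 - 23142\right) - 144} = \frac{1}{25557 \left(-15530\right) - 144} = \frac{1}{-396900210 - 144} = \frac{1}{-396900354} = - \frac{1}{396900354}$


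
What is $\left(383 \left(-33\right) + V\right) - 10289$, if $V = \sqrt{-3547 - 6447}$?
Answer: $-22928 + i \sqrt{9994} \approx -22928.0 + 99.97 i$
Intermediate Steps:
$V = i \sqrt{9994}$ ($V = \sqrt{-9994} = i \sqrt{9994} \approx 99.97 i$)
$\left(383 \left(-33\right) + V\right) - 10289 = \left(383 \left(-33\right) + i \sqrt{9994}\right) - 10289 = \left(-12639 + i \sqrt{9994}\right) - 10289 = -22928 + i \sqrt{9994}$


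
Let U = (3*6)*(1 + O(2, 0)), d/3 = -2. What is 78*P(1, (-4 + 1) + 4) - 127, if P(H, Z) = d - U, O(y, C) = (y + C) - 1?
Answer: -3403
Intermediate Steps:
d = -6 (d = 3*(-2) = -6)
O(y, C) = -1 + C + y (O(y, C) = (C + y) - 1 = -1 + C + y)
U = 36 (U = (3*6)*(1 + (-1 + 0 + 2)) = 18*(1 + 1) = 18*2 = 36)
P(H, Z) = -42 (P(H, Z) = -6 - 1*36 = -6 - 36 = -42)
78*P(1, (-4 + 1) + 4) - 127 = 78*(-42) - 127 = -3276 - 127 = -3403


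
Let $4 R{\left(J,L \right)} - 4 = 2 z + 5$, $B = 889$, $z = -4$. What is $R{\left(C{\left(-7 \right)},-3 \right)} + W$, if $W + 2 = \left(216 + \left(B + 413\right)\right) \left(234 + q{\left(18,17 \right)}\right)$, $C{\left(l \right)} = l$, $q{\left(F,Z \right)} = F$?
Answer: $\frac{1530137}{4} \approx 3.8253 \cdot 10^{5}$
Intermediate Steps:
$R{\left(J,L \right)} = \frac{1}{4}$ ($R{\left(J,L \right)} = 1 + \frac{2 \left(-4\right) + 5}{4} = 1 + \frac{-8 + 5}{4} = 1 + \frac{1}{4} \left(-3\right) = 1 - \frac{3}{4} = \frac{1}{4}$)
$W = 382534$ ($W = -2 + \left(216 + \left(889 + 413\right)\right) \left(234 + 18\right) = -2 + \left(216 + 1302\right) 252 = -2 + 1518 \cdot 252 = -2 + 382536 = 382534$)
$R{\left(C{\left(-7 \right)},-3 \right)} + W = \frac{1}{4} + 382534 = \frac{1530137}{4}$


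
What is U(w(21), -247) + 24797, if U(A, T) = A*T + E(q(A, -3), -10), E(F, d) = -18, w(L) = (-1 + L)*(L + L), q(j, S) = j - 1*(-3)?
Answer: -182701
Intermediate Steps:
q(j, S) = 3 + j (q(j, S) = j + 3 = 3 + j)
w(L) = 2*L*(-1 + L) (w(L) = (-1 + L)*(2*L) = 2*L*(-1 + L))
U(A, T) = -18 + A*T (U(A, T) = A*T - 18 = -18 + A*T)
U(w(21), -247) + 24797 = (-18 + (2*21*(-1 + 21))*(-247)) + 24797 = (-18 + (2*21*20)*(-247)) + 24797 = (-18 + 840*(-247)) + 24797 = (-18 - 207480) + 24797 = -207498 + 24797 = -182701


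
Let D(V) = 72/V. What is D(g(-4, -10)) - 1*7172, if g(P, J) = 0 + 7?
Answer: -50132/7 ≈ -7161.7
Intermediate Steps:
g(P, J) = 7
D(g(-4, -10)) - 1*7172 = 72/7 - 1*7172 = 72*(⅐) - 7172 = 72/7 - 7172 = -50132/7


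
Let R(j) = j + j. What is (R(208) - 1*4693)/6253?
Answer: -329/481 ≈ -0.68399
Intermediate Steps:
R(j) = 2*j
(R(208) - 1*4693)/6253 = (2*208 - 1*4693)/6253 = (416 - 4693)*(1/6253) = -4277*1/6253 = -329/481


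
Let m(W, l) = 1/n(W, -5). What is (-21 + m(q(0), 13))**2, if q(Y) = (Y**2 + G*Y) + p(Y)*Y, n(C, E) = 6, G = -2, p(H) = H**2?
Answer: 15625/36 ≈ 434.03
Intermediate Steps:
q(Y) = Y**2 + Y**3 - 2*Y (q(Y) = (Y**2 - 2*Y) + Y**2*Y = (Y**2 - 2*Y) + Y**3 = Y**2 + Y**3 - 2*Y)
m(W, l) = 1/6
(-21 + m(q(0), 13))**2 = (-21 + 1/6)**2 = (-125/6)**2 = 15625/36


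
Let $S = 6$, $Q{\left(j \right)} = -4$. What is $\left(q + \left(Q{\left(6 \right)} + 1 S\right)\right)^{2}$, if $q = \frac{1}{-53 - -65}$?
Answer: $\frac{625}{144} \approx 4.3403$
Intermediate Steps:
$q = \frac{1}{12}$ ($q = \frac{1}{-53 + 65} = \frac{1}{12} \approx 0.083333$)
$\left(q + \left(Q{\left(6 \right)} + 1 S\right)\right)^{2} = \left(\frac{1}{12} + \left(-4 + 1 \cdot 6\right)\right)^{2} = \left(\frac{1}{12} + \left(-4 + 6\right)\right)^{2} = \left(\frac{1}{12} + 2\right)^{2} = \left(\frac{25}{12}\right)^{2} = \frac{625}{144}$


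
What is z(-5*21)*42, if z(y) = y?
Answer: -4410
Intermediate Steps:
z(-5*21)*42 = -5*21*42 = -105*42 = -4410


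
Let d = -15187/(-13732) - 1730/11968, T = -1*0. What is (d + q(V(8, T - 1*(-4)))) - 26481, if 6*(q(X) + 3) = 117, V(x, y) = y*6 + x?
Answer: -543642378737/20543072 ≈ -26464.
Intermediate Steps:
T = 0
V(x, y) = x + 6*y (V(x, y) = 6*y + x = x + 6*y)
d = 19750207/20543072 (d = -15187*(-1/13732) - 1730*1/11968 = 15187/13732 - 865/5984 = 19750207/20543072 ≈ 0.96140)
q(X) = 33/2 (q(X) = -3 + (1/6)*117 = -3 + 39/2 = 33/2)
(d + q(V(8, T - 1*(-4)))) - 26481 = (19750207/20543072 + 33/2) - 26481 = 358710895/20543072 - 26481 = -543642378737/20543072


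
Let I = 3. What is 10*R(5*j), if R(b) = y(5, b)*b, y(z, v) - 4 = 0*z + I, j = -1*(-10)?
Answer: 3500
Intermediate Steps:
j = 10
y(z, v) = 7 (y(z, v) = 4 + (0*z + 3) = 4 + (0 + 3) = 4 + 3 = 7)
R(b) = 7*b
10*R(5*j) = 10*(7*(5*10)) = 10*(7*50) = 10*350 = 3500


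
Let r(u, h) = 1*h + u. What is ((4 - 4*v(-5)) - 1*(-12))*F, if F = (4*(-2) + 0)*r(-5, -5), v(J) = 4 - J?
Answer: -1600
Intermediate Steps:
r(u, h) = h + u
F = 80 (F = (4*(-2) + 0)*(-5 - 5) = (-8 + 0)*(-10) = -8*(-10) = 80)
((4 - 4*v(-5)) - 1*(-12))*F = ((4 - 4*(4 - 1*(-5))) - 1*(-12))*80 = ((4 - 4*(4 + 5)) + 12)*80 = ((4 - 4*9) + 12)*80 = ((4 - 36) + 12)*80 = (-32 + 12)*80 = -20*80 = -1600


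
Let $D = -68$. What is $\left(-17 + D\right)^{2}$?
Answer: $7225$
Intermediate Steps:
$\left(-17 + D\right)^{2} = \left(-17 - 68\right)^{2} = \left(-85\right)^{2} = 7225$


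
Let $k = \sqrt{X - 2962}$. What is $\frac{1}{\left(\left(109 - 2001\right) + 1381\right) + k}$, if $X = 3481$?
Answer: $- \frac{511}{260602} - \frac{\sqrt{519}}{260602} \approx -0.0020483$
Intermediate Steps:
$k = \sqrt{519}$ ($k = \sqrt{3481 - 2962} = \sqrt{519} \approx 22.782$)
$\frac{1}{\left(\left(109 - 2001\right) + 1381\right) + k} = \frac{1}{\left(\left(109 - 2001\right) + 1381\right) + \sqrt{519}} = \frac{1}{\left(-1892 + 1381\right) + \sqrt{519}} = \frac{1}{-511 + \sqrt{519}}$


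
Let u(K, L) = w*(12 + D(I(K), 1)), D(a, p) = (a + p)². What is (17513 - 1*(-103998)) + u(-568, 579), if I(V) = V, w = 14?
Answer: 4622525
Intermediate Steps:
u(K, L) = 168 + 14*(1 + K)² (u(K, L) = 14*(12 + (K + 1)²) = 14*(12 + (1 + K)²) = 168 + 14*(1 + K)²)
(17513 - 1*(-103998)) + u(-568, 579) = (17513 - 1*(-103998)) + (168 + 14*(1 - 568)²) = (17513 + 103998) + (168 + 14*(-567)²) = 121511 + (168 + 14*321489) = 121511 + (168 + 4500846) = 121511 + 4501014 = 4622525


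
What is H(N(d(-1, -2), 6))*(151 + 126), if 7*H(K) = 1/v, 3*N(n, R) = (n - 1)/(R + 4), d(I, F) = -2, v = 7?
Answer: 277/49 ≈ 5.6531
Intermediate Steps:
N(n, R) = (-1 + n)/(3*(4 + R)) (N(n, R) = ((n - 1)/(R + 4))/3 = ((-1 + n)/(4 + R))/3 = (-1 + n)/(3*(4 + R)))
H(K) = 1/49 (H(K) = (⅐)/7 = (⅐)*(⅐) = 1/49)
H(N(d(-1, -2), 6))*(151 + 126) = (151 + 126)/49 = (1/49)*277 = 277/49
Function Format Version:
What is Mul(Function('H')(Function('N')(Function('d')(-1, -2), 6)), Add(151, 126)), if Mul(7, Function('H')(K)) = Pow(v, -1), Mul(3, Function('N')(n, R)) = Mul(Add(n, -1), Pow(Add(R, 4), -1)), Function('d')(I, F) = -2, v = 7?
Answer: Rational(277, 49) ≈ 5.6531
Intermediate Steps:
Function('N')(n, R) = Mul(Rational(1, 3), Pow(Add(4, R), -1), Add(-1, n)) (Function('N')(n, R) = Mul(Rational(1, 3), Mul(Add(n, -1), Pow(Add(R, 4), -1))) = Mul(Rational(1, 3), Mul(Add(-1, n), Pow(Add(4, R), -1))) = Mul(Rational(1, 3), Mul(Pow(Add(4, R), -1), Add(-1, n))) = Mul(Rational(1, 3), Pow(Add(4, R), -1), Add(-1, n)))
Function('H')(K) = Rational(1, 49) (Function('H')(K) = Mul(Rational(1, 7), Pow(7, -1)) = Mul(Rational(1, 7), Rational(1, 7)) = Rational(1, 49))
Mul(Function('H')(Function('N')(Function('d')(-1, -2), 6)), Add(151, 126)) = Mul(Rational(1, 49), Add(151, 126)) = Mul(Rational(1, 49), 277) = Rational(277, 49)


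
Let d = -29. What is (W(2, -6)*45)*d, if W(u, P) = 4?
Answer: -5220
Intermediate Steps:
(W(2, -6)*45)*d = (4*45)*(-29) = 180*(-29) = -5220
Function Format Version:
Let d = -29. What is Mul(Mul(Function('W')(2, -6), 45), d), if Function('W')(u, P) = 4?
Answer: -5220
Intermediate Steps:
Mul(Mul(Function('W')(2, -6), 45), d) = Mul(Mul(4, 45), -29) = Mul(180, -29) = -5220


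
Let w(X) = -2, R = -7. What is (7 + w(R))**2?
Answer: 25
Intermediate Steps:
(7 + w(R))**2 = (7 - 2)**2 = 5**2 = 25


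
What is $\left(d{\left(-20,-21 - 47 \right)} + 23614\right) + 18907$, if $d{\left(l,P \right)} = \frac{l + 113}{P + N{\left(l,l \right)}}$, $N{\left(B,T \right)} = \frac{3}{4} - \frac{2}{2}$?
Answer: $\frac{3869287}{91} \approx 42520.0$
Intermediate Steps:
$N{\left(B,T \right)} = - \frac{1}{4}$ ($N{\left(B,T \right)} = 3 \cdot \frac{1}{4} - 1 = \frac{3}{4} - 1 = - \frac{1}{4}$)
$d{\left(l,P \right)} = \frac{113 + l}{- \frac{1}{4} + P}$ ($d{\left(l,P \right)} = \frac{l + 113}{P - \frac{1}{4}} = \frac{113 + l}{- \frac{1}{4} + P}$)
$\left(d{\left(-20,-21 - 47 \right)} + 23614\right) + 18907 = \left(\frac{4 \left(113 - 20\right)}{-1 + 4 \left(-21 - 47\right)} + 23614\right) + 18907 = \left(4 \frac{1}{-1 + 4 \left(-68\right)} 93 + 23614\right) + 18907 = \left(4 \frac{1}{-1 - 272} \cdot 93 + 23614\right) + 18907 = \left(4 \frac{1}{-273} \cdot 93 + 23614\right) + 18907 = \left(4 \left(- \frac{1}{273}\right) 93 + 23614\right) + 18907 = \left(- \frac{124}{91} + 23614\right) + 18907 = \frac{2148750}{91} + 18907 = \frac{3869287}{91}$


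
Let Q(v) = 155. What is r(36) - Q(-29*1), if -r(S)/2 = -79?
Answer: 3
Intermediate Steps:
r(S) = 158 (r(S) = -2*(-79) = 158)
r(36) - Q(-29*1) = 158 - 1*155 = 158 - 155 = 3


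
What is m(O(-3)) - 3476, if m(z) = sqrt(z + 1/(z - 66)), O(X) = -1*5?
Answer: -3476 + 2*I*sqrt(6319)/71 ≈ -3476.0 + 2.2392*I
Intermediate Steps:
O(X) = -5
m(z) = sqrt(z + 1/(-66 + z))
m(O(-3)) - 3476 = sqrt((1 - 5*(-66 - 5))/(-66 - 5)) - 3476 = sqrt((1 - 5*(-71))/(-71)) - 3476 = sqrt(-(1 + 355)/71) - 3476 = sqrt(-1/71*356) - 3476 = sqrt(-356/71) - 3476 = 2*I*sqrt(6319)/71 - 3476 = -3476 + 2*I*sqrt(6319)/71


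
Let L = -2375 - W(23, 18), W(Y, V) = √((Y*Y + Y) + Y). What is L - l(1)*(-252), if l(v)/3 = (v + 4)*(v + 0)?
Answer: 1405 - 5*√23 ≈ 1381.0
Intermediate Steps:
l(v) = 3*v*(4 + v) (l(v) = 3*((v + 4)*(v + 0)) = 3*((4 + v)*v) = 3*(v*(4 + v)) = 3*v*(4 + v))
W(Y, V) = √(Y² + 2*Y) (W(Y, V) = √((Y² + Y) + Y) = √((Y + Y²) + Y) = √(Y² + 2*Y))
L = -2375 - 5*√23 (L = -2375 - √(23*(2 + 23)) = -2375 - √(23*25) = -2375 - √575 = -2375 - 5*√23 ≈ -2399.0)
L - l(1)*(-252) = (-2375 - 5*√23) - 3*1*(4 + 1)*(-252) = (-2375 - 5*√23) - 3*1*5*(-252) = (-2375 - 5*√23) - 15*(-252) = (-2375 - 5*√23) - 1*(-3780) = (-2375 - 5*√23) + 3780 = 1405 - 5*√23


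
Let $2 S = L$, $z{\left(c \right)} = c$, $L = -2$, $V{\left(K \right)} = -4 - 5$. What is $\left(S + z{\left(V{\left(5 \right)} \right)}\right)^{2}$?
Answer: $100$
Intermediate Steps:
$V{\left(K \right)} = -9$
$S = -1$ ($S = \frac{1}{2} \left(-2\right) = -1$)
$\left(S + z{\left(V{\left(5 \right)} \right)}\right)^{2} = \left(-1 - 9\right)^{2} = \left(-10\right)^{2} = 100$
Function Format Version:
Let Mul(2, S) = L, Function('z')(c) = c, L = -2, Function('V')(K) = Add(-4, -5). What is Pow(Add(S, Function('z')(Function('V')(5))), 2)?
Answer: 100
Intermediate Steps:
Function('V')(K) = -9
S = -1 (S = Mul(Rational(1, 2), -2) = -1)
Pow(Add(S, Function('z')(Function('V')(5))), 2) = Pow(Add(-1, -9), 2) = Pow(-10, 2) = 100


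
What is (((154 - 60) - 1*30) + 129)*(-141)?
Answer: -27213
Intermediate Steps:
(((154 - 60) - 1*30) + 129)*(-141) = ((94 - 30) + 129)*(-141) = (64 + 129)*(-141) = 193*(-141) = -27213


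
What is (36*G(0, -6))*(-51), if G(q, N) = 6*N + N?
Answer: 77112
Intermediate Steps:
G(q, N) = 7*N
(36*G(0, -6))*(-51) = (36*(7*(-6)))*(-51) = (36*(-42))*(-51) = -1512*(-51) = 77112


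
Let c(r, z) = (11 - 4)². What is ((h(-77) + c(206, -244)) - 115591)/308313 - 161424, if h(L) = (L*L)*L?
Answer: -49769689787/308313 ≈ -1.6143e+5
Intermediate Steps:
c(r, z) = 49 (c(r, z) = 7² = 49)
h(L) = L³ (h(L) = L²*L = L³)
((h(-77) + c(206, -244)) - 115591)/308313 - 161424 = (((-77)³ + 49) - 115591)/308313 - 161424 = ((-456533 + 49) - 115591)*(1/308313) - 161424 = (-456484 - 115591)*(1/308313) - 161424 = -572075*1/308313 - 161424 = -572075/308313 - 161424 = -49769689787/308313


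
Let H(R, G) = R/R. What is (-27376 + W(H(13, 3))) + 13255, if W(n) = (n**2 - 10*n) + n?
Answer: -14129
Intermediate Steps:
H(R, G) = 1
W(n) = n**2 - 9*n
(-27376 + W(H(13, 3))) + 13255 = (-27376 + 1*(-9 + 1)) + 13255 = (-27376 + 1*(-8)) + 13255 = (-27376 - 8) + 13255 = -27384 + 13255 = -14129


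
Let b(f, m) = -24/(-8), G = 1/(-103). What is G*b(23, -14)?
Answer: -3/103 ≈ -0.029126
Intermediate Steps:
G = -1/103 ≈ -0.0097087
b(f, m) = 3 (b(f, m) = -24*(-1/8) = 3)
G*b(23, -14) = -1/103*3 = -3/103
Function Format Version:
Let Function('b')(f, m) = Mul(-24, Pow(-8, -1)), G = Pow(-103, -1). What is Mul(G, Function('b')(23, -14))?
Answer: Rational(-3, 103) ≈ -0.029126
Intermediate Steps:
G = Rational(-1, 103) ≈ -0.0097087
Function('b')(f, m) = 3 (Function('b')(f, m) = Mul(-24, Rational(-1, 8)) = 3)
Mul(G, Function('b')(23, -14)) = Mul(Rational(-1, 103), 3) = Rational(-3, 103)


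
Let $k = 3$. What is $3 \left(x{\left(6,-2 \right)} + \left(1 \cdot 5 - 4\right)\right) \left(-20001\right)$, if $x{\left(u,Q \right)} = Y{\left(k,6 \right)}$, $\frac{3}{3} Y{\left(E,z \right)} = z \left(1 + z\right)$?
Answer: $-2580129$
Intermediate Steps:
$Y{\left(E,z \right)} = z \left(1 + z\right)$
$x{\left(u,Q \right)} = 42$ ($x{\left(u,Q \right)} = 6 \left(1 + 6\right) = 6 \cdot 7 = 42$)
$3 \left(x{\left(6,-2 \right)} + \left(1 \cdot 5 - 4\right)\right) \left(-20001\right) = 3 \left(42 + \left(1 \cdot 5 - 4\right)\right) \left(-20001\right) = 3 \left(42 + \left(5 - 4\right)\right) \left(-20001\right) = 3 \left(42 + 1\right) \left(-20001\right) = 3 \cdot 43 \left(-20001\right) = 129 \left(-20001\right) = -2580129$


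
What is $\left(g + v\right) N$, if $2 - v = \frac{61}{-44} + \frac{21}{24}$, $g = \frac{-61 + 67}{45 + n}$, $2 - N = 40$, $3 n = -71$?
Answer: $- \frac{18677}{176} \approx -106.12$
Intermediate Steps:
$n = - \frac{71}{3}$ ($n = \frac{1}{3} \left(-71\right) = - \frac{71}{3} \approx -23.667$)
$N = -38$ ($N = 2 - 40 = -38$)
$g = \frac{9}{32}$ ($g = \frac{-61 + 67}{45 - \frac{71}{3}} = \frac{6}{\frac{64}{3}} = 6 \cdot \frac{3}{64} = \frac{9}{32} \approx 0.28125$)
$v = \frac{221}{88}$ ($v = 2 - \left(\frac{61}{-44} + \frac{21}{24}\right) = 2 - \left(61 \left(- \frac{1}{44}\right) + 21 \cdot \frac{1}{24}\right) = 2 - \left(- \frac{61}{44} + \frac{7}{8}\right) = 2 - - \frac{45}{88} = 2 + \frac{45}{88} = \frac{221}{88} \approx 2.5114$)
$\left(g + v\right) N = \left(\frac{9}{32} + \frac{221}{88}\right) \left(-38\right) = \frac{983}{352} \left(-38\right) = - \frac{18677}{176}$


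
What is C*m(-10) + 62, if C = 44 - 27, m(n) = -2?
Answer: 28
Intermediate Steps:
C = 17
C*m(-10) + 62 = 17*(-2) + 62 = -34 + 62 = 28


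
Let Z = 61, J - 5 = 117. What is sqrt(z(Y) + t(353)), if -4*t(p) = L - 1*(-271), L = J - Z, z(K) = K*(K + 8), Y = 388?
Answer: sqrt(153565) ≈ 391.87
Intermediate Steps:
J = 122 (J = 5 + 117 = 122)
z(K) = K*(8 + K)
L = 61 (L = 122 - 1*61 = 122 - 61 = 61)
t(p) = -83 (t(p) = -(61 - 1*(-271))/4 = -(61 + 271)/4 = -1/4*332 = -83)
sqrt(z(Y) + t(353)) = sqrt(388*(8 + 388) - 83) = sqrt(388*396 - 83) = sqrt(153648 - 83) = sqrt(153565)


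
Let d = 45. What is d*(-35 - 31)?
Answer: -2970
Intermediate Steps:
d*(-35 - 31) = 45*(-35 - 31) = 45*(-66) = -2970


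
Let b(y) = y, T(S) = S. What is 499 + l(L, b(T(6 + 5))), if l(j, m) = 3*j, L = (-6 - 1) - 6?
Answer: 460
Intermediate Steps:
L = -13 (L = -7 - 6 = -13)
499 + l(L, b(T(6 + 5))) = 499 + 3*(-13) = 499 - 39 = 460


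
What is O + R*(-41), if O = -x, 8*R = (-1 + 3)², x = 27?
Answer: -95/2 ≈ -47.500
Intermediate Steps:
R = ½ (R = (-1 + 3)²/8 = (⅛)*2² = (⅛)*4 = ½ ≈ 0.50000)
O = -27 (O = -1*27 = -27)
O + R*(-41) = -27 + (½)*(-41) = -27 - 41/2 = -95/2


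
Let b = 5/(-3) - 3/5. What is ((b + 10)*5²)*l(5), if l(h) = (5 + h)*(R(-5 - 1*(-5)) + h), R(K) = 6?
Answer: 63800/3 ≈ 21267.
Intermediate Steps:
l(h) = (5 + h)*(6 + h)
b = -34/15 (b = 5*(-⅓) - 3*⅕ = -5/3 - ⅗ = -34/15 ≈ -2.2667)
((b + 10)*5²)*l(5) = ((-34/15 + 10)*5²)*(30 + 5² + 11*5) = ((116/15)*25)*(30 + 25 + 55) = (580/3)*110 = 63800/3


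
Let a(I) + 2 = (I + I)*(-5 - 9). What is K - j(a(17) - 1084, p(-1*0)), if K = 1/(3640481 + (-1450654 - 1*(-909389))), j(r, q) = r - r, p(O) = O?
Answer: 1/3099216 ≈ 3.2266e-7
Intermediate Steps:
a(I) = -2 - 28*I (a(I) = -2 + (I + I)*(-5 - 9) = -2 + (2*I)*(-14) = -2 - 28*I)
j(r, q) = 0
K = 1/3099216 (K = 1/(3640481 + (-1450654 + 909389)) = 1/(3640481 - 541265) = 1/3099216 ≈ 3.2266e-7)
K - j(a(17) - 1084, p(-1*0)) = 1/3099216 - 1*0 = 1/3099216 + 0 = 1/3099216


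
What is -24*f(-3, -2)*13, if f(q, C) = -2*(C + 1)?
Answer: -624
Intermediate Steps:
f(q, C) = -2 - 2*C (f(q, C) = -2*(1 + C) = -2 - 2*C)
-24*f(-3, -2)*13 = -24*(-2 - 2*(-2))*13 = -24*(-2 + 4)*13 = -24*2*13 = -48*13 = -624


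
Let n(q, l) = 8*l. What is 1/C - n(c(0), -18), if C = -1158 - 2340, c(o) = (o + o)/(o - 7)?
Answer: 503711/3498 ≈ 144.00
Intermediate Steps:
c(o) = 2*o/(-7 + o) (c(o) = (2*o)/(-7 + o) = 2*o/(-7 + o))
C = -3498
1/C - n(c(0), -18) = 1/(-3498) - 8*(-18) = -1/3498 - 1*(-144) = -1/3498 + 144 = 503711/3498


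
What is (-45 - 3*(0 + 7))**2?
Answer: 4356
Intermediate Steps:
(-45 - 3*(0 + 7))**2 = (-45 - 3*7)**2 = (-45 - 21)**2 = (-66)**2 = 4356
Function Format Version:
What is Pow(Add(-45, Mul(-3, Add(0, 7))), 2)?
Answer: 4356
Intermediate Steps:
Pow(Add(-45, Mul(-3, Add(0, 7))), 2) = Pow(Add(-45, Mul(-3, 7)), 2) = Pow(Add(-45, -21), 2) = Pow(-66, 2) = 4356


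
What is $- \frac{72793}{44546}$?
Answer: $- \frac{72793}{44546} \approx -1.6341$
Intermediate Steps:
$- \frac{72793}{44546}$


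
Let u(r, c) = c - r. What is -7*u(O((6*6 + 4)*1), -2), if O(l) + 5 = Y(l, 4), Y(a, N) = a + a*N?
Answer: 1379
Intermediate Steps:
Y(a, N) = a + N*a
O(l) = -5 + 5*l (O(l) = -5 + l*(1 + 4) = -5 + l*5 = -5 + 5*l)
-7*u(O((6*6 + 4)*1), -2) = -7*(-2 - (-5 + 5*((6*6 + 4)*1))) = -7*(-2 - (-5 + 5*((36 + 4)*1))) = -7*(-2 - (-5 + 5*(40*1))) = -7*(-2 - (-5 + 5*40)) = -7*(-2 - (-5 + 200)) = -7*(-2 - 1*195) = -7*(-2 - 195) = -7*(-197) = 1379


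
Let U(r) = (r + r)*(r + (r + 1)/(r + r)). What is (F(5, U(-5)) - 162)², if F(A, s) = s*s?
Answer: 3818116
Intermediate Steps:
U(r) = 2*r*(r + (1 + r)/(2*r)) (U(r) = (2*r)*(r + (1 + r)/((2*r))) = (2*r)*(r + (1 + r)*(1/(2*r))) = (2*r)*(r + (1 + r)/(2*r)) = 2*r*(r + (1 + r)/(2*r)))
F(A, s) = s²
(F(5, U(-5)) - 162)² = ((1 - 5 + 2*(-5)²)² - 162)² = ((1 - 5 + 2*25)² - 162)² = ((1 - 5 + 50)² - 162)² = (46² - 162)² = (2116 - 162)² = 1954² = 3818116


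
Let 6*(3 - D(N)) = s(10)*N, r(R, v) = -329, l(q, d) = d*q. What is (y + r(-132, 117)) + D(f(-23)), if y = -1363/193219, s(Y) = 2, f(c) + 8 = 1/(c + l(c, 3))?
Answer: -17243046529/53328444 ≈ -323.34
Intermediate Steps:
f(c) = -8 + 1/(4*c) (f(c) = -8 + 1/(c + 3*c) = -8 + 1/(4*c))
y = -1363/193219 (y = -1363*1/193219 = -1363/193219 ≈ -0.0070542)
D(N) = 3 - N/3
(y + r(-132, 117)) + D(f(-23)) = (-1363/193219 - 329) + (3 - (-8 + (¼)/(-23))/3) = -63570414/193219 + (3 - (-8 + (¼)*(-1/23))/3) = -63570414/193219 + (3 - (-8 - 1/92)/3) = -63570414/193219 + (3 - ⅓*(-737/92)) = -63570414/193219 + (3 + 737/276) = -63570414/193219 + 1565/276 = -17243046529/53328444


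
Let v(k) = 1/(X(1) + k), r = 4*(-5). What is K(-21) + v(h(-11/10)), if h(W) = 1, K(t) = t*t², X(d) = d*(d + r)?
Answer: -166699/18 ≈ -9261.1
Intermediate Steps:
r = -20
X(d) = d*(-20 + d) (X(d) = d*(d - 20) = d*(-20 + d))
K(t) = t³
v(k) = 1/(-19 + k) (v(k) = 1/(1*(-20 + 1) + k) = 1/(1*(-19) + k) = 1/(-19 + k))
K(-21) + v(h(-11/10)) = (-21)³ + 1/(-19 + 1) = -9261 + 1/(-18) = -9261 - 1/18 = -166699/18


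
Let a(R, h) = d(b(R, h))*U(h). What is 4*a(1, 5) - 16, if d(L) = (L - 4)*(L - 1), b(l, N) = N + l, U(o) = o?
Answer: 184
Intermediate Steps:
d(L) = (-1 + L)*(-4 + L) (d(L) = (-4 + L)*(-1 + L) = (-1 + L)*(-4 + L))
a(R, h) = h*(4 + (R + h)² - 5*R - 5*h) (a(R, h) = (4 + (h + R)² - 5*(h + R))*h = (4 + (R + h)² - 5*(R + h))*h = (4 + (R + h)² + (-5*R - 5*h))*h = (4 + (R + h)² - 5*R - 5*h)*h = h*(4 + (R + h)² - 5*R - 5*h))
4*a(1, 5) - 16 = 4*(5*(4 + (1 + 5)² - 5*1 - 5*5)) - 16 = 4*(5*(4 + 6² - 5 - 25)) - 16 = 4*(5*(4 + 36 - 5 - 25)) - 16 = 4*(5*10) - 16 = 4*50 - 16 = 200 - 16 = 184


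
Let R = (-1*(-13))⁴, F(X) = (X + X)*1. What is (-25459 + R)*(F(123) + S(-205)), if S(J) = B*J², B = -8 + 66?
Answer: 7561732992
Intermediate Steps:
F(X) = 2*X (F(X) = (2*X)*1 = 2*X)
B = 58
S(J) = 58*J²
R = 28561 (R = 13⁴ = 28561)
(-25459 + R)*(F(123) + S(-205)) = (-25459 + 28561)*(2*123 + 58*(-205)²) = 3102*(246 + 58*42025) = 3102*(246 + 2437450) = 3102*2437696 = 7561732992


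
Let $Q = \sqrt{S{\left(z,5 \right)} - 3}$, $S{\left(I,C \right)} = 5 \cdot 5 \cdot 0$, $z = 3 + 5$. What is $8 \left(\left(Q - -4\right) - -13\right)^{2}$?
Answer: $2288 + 272 i \sqrt{3} \approx 2288.0 + 471.12 i$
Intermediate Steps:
$z = 8$
$S{\left(I,C \right)} = 0$ ($S{\left(I,C \right)} = 25 \cdot 0 = 0$)
$Q = i \sqrt{3}$ ($Q = \sqrt{0 - 3} = \sqrt{-3} = i \sqrt{3} \approx 1.732 i$)
$8 \left(\left(Q - -4\right) - -13\right)^{2} = 8 \left(\left(i \sqrt{3} - -4\right) - -13\right)^{2} = 8 \left(\left(i \sqrt{3} + 4\right) + 13\right)^{2} = 8 \left(\left(4 + i \sqrt{3}\right) + 13\right)^{2} = 8 \left(17 + i \sqrt{3}\right)^{2}$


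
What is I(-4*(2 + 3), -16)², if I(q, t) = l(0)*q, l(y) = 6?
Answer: 14400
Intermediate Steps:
I(q, t) = 6*q
I(-4*(2 + 3), -16)² = (6*(-4*(2 + 3)))² = (6*(-4*5))² = (6*(-20))² = (-120)² = 14400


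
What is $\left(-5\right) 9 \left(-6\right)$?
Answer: $270$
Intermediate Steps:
$\left(-5\right) 9 \left(-6\right) = \left(-45\right) \left(-6\right) = 270$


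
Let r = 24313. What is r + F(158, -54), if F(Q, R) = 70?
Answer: 24383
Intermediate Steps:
r + F(158, -54) = 24313 + 70 = 24383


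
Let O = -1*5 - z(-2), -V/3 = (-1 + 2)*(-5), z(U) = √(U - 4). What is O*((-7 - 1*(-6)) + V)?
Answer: -70 - 14*I*√6 ≈ -70.0 - 34.293*I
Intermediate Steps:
z(U) = √(-4 + U)
V = 15 (V = -3*(-1 + 2)*(-5) = -3*(-5) = 15)
O = -5 - I*√6 (O = -1*5 - √(-4 - 2) = -5 - √(-6) = -5 - I*√6 ≈ -5.0 - 2.4495*I)
O*((-7 - 1*(-6)) + V) = (-5 - I*√6)*((-7 - 1*(-6)) + 15) = (-5 - I*√6)*((-7 + 6) + 15) = (-5 - I*√6)*(-1 + 15) = (-5 - I*√6)*14 = -70 - 14*I*√6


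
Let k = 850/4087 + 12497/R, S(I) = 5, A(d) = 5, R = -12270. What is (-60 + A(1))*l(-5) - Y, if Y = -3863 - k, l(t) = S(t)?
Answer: 179888548381/50147490 ≈ 3587.2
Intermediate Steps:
k = -40645739/50147490 (k = 850/4087 + 12497/(-12270) = 850*(1/4087) + 12497*(-1/12270) = 850/4087 - 12497/12270 = -40645739/50147490 ≈ -0.81052)
l(t) = 5
Y = -193679108131/50147490 (Y = -3863 - 1*(-40645739/50147490) = -3863 + 40645739/50147490 = -193679108131/50147490 ≈ -3862.2)
(-60 + A(1))*l(-5) - Y = (-60 + 5)*5 - 1*(-193679108131/50147490) = -55*5 + 193679108131/50147490 = -275 + 193679108131/50147490 = 179888548381/50147490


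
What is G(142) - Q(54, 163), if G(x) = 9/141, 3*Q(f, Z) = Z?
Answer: -7652/141 ≈ -54.270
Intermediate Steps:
Q(f, Z) = Z/3
G(x) = 3/47 (G(x) = 9*(1/141) = 3/47)
G(142) - Q(54, 163) = 3/47 - 163/3 = -7652/141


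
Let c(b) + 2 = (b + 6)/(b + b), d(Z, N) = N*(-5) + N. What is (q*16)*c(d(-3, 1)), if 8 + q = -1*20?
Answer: 1008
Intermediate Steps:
d(Z, N) = -4*N (d(Z, N) = -5*N + N = -4*N)
q = -28 (q = -8 - 1*20 = -8 - 20 = -28)
c(b) = -2 + (6 + b)/(2*b) (c(b) = -2 + (b + 6)/(b + b) = -2 + (6 + b)/((2*b)) = -2 + (6 + b)*(1/(2*b)) = -2 + (6 + b)/(2*b))
(q*16)*c(d(-3, 1)) = (-28*16)*(-3/2 + 3/((-4*1))) = -448*(-3/2 + 3/(-4)) = -448*(-3/2 + 3*(-¼)) = -448*(-3/2 - ¾) = -448*(-9/4) = 1008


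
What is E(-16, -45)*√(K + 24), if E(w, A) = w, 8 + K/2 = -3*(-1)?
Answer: -16*√14 ≈ -59.867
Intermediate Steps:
K = -10 (K = -16 + 2*(-3*(-1)) = -16 + 2*3 = -16 + 6 = -10)
E(-16, -45)*√(K + 24) = -16*√(-10 + 24) = -16*√14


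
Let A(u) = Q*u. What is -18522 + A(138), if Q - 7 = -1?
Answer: -17694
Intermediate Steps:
Q = 6 (Q = 7 - 1 = 6)
A(u) = 6*u
-18522 + A(138) = -18522 + 6*138 = -18522 + 828 = -17694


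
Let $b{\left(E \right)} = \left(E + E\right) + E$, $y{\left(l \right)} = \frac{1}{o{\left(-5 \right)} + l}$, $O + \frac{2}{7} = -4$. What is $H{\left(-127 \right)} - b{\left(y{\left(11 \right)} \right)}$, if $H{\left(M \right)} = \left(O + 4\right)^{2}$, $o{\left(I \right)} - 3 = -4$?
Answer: $- \frac{107}{490} \approx -0.21837$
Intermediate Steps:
$O = - \frac{30}{7}$ ($O = - \frac{2}{7} - 4 = - \frac{30}{7} \approx -4.2857$)
$o{\left(I \right)} = -1$ ($o{\left(I \right)} = 3 - 4 = -1$)
$y{\left(l \right)} = \frac{1}{-1 + l}$
$H{\left(M \right)} = \frac{4}{49}$ ($H{\left(M \right)} = \left(- \frac{30}{7} + 4\right)^{2} = \left(- \frac{2}{7}\right)^{2} = \frac{4}{49}$)
$b{\left(E \right)} = 3 E$ ($b{\left(E \right)} = 2 E + E = 3 E$)
$H{\left(-127 \right)} - b{\left(y{\left(11 \right)} \right)} = \frac{4}{49} - \frac{3}{-1 + 11} = \frac{4}{49} - \frac{3}{10} = - \frac{107}{490}$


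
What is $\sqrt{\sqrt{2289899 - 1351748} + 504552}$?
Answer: $\sqrt{504552 + 3 \sqrt{104239}} \approx 711.0$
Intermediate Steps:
$\sqrt{\sqrt{2289899 - 1351748} + 504552} = \sqrt{\sqrt{938151} + 504552} = \sqrt{3 \sqrt{104239} + 504552} = \sqrt{504552 + 3 \sqrt{104239}}$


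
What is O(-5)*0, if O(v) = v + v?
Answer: 0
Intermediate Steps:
O(v) = 2*v
O(-5)*0 = (2*(-5))*0 = -10*0 = 0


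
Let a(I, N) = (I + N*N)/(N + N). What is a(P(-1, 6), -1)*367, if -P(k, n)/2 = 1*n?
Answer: 4037/2 ≈ 2018.5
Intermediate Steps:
P(k, n) = -2*n
a(I, N) = (I + N²)/(2*N) (a(I, N) = (I + N²)/((2*N)) = (I + N²)*(1/(2*N)) = (I + N²)/(2*N))
a(P(-1, 6), -1)*367 = ((½)*(-2*6 + (-1)²)/(-1))*367 = ((½)*(-1)*(-12 + 1))*367 = ((½)*(-1)*(-11))*367 = (11/2)*367 = 4037/2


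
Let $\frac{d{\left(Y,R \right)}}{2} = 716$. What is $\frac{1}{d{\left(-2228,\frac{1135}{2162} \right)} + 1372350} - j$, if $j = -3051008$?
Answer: $\frac{4191419872257}{1373782} \approx 3.051 \cdot 10^{6}$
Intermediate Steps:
$d{\left(Y,R \right)} = 1432$ ($d{\left(Y,R \right)} = 2 \cdot 716 = 1432$)
$\frac{1}{d{\left(-2228,\frac{1135}{2162} \right)} + 1372350} - j = \frac{1}{1432 + 1372350} - -3051008 = \frac{1}{1373782} + 3051008 = \frac{4191419872257}{1373782}$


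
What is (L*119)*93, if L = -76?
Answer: -841092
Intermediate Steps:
(L*119)*93 = -76*119*93 = -9044*93 = -841092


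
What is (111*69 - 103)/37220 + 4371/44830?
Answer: 5014241/16685726 ≈ 0.30051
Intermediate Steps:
(111*69 - 103)/37220 + 4371/44830 = (7659 - 103)*(1/37220) + 4371*(1/44830) = 7556*(1/37220) + 4371/44830 = 1889/9305 + 4371/44830 = 5014241/16685726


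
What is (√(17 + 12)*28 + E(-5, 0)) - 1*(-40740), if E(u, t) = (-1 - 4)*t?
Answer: 40740 + 28*√29 ≈ 40891.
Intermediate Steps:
E(u, t) = -5*t
(√(17 + 12)*28 + E(-5, 0)) - 1*(-40740) = (√(17 + 12)*28 - 5*0) - 1*(-40740) = (√29*28 + 0) + 40740 = (28*√29 + 0) + 40740 = 28*√29 + 40740 = 40740 + 28*√29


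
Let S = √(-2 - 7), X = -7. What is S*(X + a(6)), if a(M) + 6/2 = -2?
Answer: -36*I ≈ -36.0*I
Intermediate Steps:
a(M) = -5 (a(M) = -3 - 2 = -5)
S = 3*I (S = √(-9) = 3*I ≈ 3.0*I)
S*(X + a(6)) = (3*I)*(-7 - 5) = (3*I)*(-12) = -36*I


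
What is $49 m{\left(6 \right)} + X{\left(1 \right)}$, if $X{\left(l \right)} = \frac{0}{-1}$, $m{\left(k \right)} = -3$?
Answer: $-147$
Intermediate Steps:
$X{\left(l \right)} = 0$ ($X{\left(l \right)} = 0 \left(-1\right) = 0$)
$49 m{\left(6 \right)} + X{\left(1 \right)} = 49 \left(-3\right) + 0 = -147 + 0 = -147$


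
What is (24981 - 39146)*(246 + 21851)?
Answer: -313004005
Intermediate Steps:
(24981 - 39146)*(246 + 21851) = -14165*22097 = -313004005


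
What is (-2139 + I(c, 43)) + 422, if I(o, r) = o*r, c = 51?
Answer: 476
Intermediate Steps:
(-2139 + I(c, 43)) + 422 = (-2139 + 51*43) + 422 = (-2139 + 2193) + 422 = 54 + 422 = 476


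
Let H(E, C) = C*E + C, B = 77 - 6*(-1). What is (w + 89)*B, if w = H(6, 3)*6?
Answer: 17845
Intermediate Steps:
B = 83 (B = 77 - 1*(-6) = 77 + 6 = 83)
H(E, C) = C + C*E
w = 126 (w = (3*(1 + 6))*6 = (3*7)*6 = 21*6 = 126)
(w + 89)*B = (126 + 89)*83 = 215*83 = 17845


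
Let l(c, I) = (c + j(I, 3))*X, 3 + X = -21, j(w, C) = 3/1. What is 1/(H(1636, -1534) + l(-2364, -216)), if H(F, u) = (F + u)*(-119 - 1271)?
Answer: -1/85116 ≈ -1.1749e-5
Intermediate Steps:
H(F, u) = -1390*F - 1390*u (H(F, u) = (F + u)*(-1390) = -1390*F - 1390*u)
j(w, C) = 3 (j(w, C) = 3*1 = 3)
X = -24 (X = -3 - 21 = -24)
l(c, I) = -72 - 24*c (l(c, I) = (c + 3)*(-24) = (3 + c)*(-24) = -72 - 24*c)
1/(H(1636, -1534) + l(-2364, -216)) = 1/((-1390*1636 - 1390*(-1534)) + (-72 - 24*(-2364))) = 1/((-2274040 + 2132260) + (-72 + 56736)) = 1/(-141780 + 56664) = 1/(-85116) = -1/85116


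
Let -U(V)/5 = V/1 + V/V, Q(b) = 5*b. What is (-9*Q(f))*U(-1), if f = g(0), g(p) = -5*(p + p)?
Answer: 0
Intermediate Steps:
g(p) = -10*p
f = 0 (f = -10*0 = 0)
U(V) = -5 - 5*V (U(V) = -5*(V/1 + V/V) = -5*(V*1 + 1) = -5*(V + 1) = -5*(1 + V) = -5 - 5*V)
(-9*Q(f))*U(-1) = (-45*0)*(-5 - 5*(-1)) = (-9*0)*(-5 + 5) = 0*0 = 0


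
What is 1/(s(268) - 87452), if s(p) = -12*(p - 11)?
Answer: -1/90536 ≈ -1.1045e-5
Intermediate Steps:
s(p) = 132 - 12*p (s(p) = -12*(-11 + p) = 132 - 12*p)
1/(s(268) - 87452) = 1/((132 - 12*268) - 87452) = 1/((132 - 3216) - 87452) = 1/(-3084 - 87452) = 1/(-90536) = -1/90536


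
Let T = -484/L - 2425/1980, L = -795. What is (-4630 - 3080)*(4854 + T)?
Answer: -130893729611/3498 ≈ -3.7420e+7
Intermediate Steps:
T = -64637/104940 (T = -484/(-795) - 2425/1980 = -484*(-1/795) - 2425*1/1980 = 484/795 - 485/396 = -64637/104940 ≈ -0.61594)
(-4630 - 3080)*(4854 + T) = (-4630 - 3080)*(4854 - 64637/104940) = -7710*509314123/104940 = -130893729611/3498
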